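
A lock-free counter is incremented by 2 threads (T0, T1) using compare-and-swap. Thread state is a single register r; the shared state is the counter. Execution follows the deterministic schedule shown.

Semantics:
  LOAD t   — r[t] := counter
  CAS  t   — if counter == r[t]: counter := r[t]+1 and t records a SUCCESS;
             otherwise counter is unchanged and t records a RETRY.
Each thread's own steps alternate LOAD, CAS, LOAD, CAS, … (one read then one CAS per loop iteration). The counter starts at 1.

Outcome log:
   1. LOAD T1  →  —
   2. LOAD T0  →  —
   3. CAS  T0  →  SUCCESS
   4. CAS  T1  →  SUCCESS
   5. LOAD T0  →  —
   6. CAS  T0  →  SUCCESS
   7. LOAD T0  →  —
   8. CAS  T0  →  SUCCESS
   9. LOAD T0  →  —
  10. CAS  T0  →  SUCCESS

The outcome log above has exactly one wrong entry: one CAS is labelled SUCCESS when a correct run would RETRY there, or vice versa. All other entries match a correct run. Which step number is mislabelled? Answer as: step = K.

Re-executing:
[1] T1.load  rd  (counter 1, T1.r 1)
[2] T0.load  rd  (counter 1, T0.r 1)
[3] T0.cas  hit  (counter 2, T0.r 1)
[4] T1.cas  miss  (counter 2, T1.r 1)
[5] T0.load  rd  (counter 2, T0.r 2)
[6] T0.cas  hit  (counter 3, T0.r 2)
[7] T0.load  rd  (counter 3, T0.r 3)
[8] T0.cas  hit  (counter 4, T0.r 3)
[9] T0.load  rd  (counter 4, T0.r 4)
[10] T0.cas  hit  (counter 5, T0.r 4)
Log disagrees first at step 4.

step = 4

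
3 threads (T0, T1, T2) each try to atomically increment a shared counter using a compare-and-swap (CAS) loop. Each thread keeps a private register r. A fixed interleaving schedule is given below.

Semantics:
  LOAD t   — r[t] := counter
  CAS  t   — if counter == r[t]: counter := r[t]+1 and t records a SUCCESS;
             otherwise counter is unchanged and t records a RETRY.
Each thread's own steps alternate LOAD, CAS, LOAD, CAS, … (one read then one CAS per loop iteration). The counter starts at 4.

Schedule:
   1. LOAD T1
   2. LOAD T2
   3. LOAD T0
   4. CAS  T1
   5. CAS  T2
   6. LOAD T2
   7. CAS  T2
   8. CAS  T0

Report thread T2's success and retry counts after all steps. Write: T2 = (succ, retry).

T2 = (1, 1)

step 1: T1 LOAD ⇒ load; ctr=4 reg=4
step 2: T2 LOAD ⇒ load; ctr=4 reg=4
step 3: T0 LOAD ⇒ load; ctr=4 reg=4
step 4: T1 CAS ⇒ ok; ctr=5 reg=4
step 5: T2 CAS ⇒ retry; ctr=5 reg=4
step 6: T2 LOAD ⇒ load; ctr=5 reg=5
step 7: T2 CAS ⇒ ok; ctr=6 reg=5
step 8: T0 CAS ⇒ retry; ctr=6 reg=4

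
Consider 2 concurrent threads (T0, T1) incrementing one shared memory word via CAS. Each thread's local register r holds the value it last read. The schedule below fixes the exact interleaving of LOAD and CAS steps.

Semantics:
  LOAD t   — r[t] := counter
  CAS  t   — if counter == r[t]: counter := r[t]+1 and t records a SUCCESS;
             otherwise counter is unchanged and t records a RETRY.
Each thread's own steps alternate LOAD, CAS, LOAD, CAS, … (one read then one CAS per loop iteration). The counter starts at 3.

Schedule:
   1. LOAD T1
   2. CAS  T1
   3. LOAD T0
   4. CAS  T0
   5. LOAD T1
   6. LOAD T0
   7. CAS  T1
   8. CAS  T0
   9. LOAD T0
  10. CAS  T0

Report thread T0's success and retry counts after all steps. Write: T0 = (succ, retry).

   1) LOAD T1:  M=3  r_T1=3
   2) CAS  T1:  M=4  r_T1=3 ✓
   3) LOAD T0:  M=4  r_T0=4
   4) CAS  T0:  M=5  r_T0=4 ✓
   5) LOAD T1:  M=5  r_T1=5
   6) LOAD T0:  M=5  r_T0=5
   7) CAS  T1:  M=6  r_T1=5 ✓
   8) CAS  T0:  M=6  r_T0=5 ✗
   9) LOAD T0:  M=6  r_T0=6
  10) CAS  T0:  M=7  r_T0=6 ✓

T0 = (2, 1)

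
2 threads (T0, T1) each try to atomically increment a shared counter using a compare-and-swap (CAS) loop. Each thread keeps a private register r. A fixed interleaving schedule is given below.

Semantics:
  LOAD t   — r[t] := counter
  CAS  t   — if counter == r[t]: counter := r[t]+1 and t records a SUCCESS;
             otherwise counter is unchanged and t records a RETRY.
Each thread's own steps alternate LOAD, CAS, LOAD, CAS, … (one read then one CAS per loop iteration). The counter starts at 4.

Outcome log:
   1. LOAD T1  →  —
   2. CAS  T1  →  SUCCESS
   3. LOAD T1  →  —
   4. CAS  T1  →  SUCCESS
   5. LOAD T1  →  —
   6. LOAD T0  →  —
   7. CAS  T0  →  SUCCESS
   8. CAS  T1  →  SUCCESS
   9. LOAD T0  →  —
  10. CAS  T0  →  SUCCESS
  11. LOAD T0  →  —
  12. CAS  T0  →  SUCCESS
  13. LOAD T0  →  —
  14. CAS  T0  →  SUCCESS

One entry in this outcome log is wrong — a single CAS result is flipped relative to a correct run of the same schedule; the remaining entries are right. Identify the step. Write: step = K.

Re-executing:
T1 LOAD — after: cnt=4, r=4 — load
T1 CAS — after: cnt=5, r=4 — ok
T1 LOAD — after: cnt=5, r=5 — load
T1 CAS — after: cnt=6, r=5 — ok
T1 LOAD — after: cnt=6, r=6 — load
T0 LOAD — after: cnt=6, r=6 — load
T0 CAS — after: cnt=7, r=6 — ok
T1 CAS — after: cnt=7, r=6 — retry
T0 LOAD — after: cnt=7, r=7 — load
T0 CAS — after: cnt=8, r=7 — ok
T0 LOAD — after: cnt=8, r=8 — load
T0 CAS — after: cnt=9, r=8 — ok
T0 LOAD — after: cnt=9, r=9 — load
T0 CAS — after: cnt=10, r=9 — ok
Flip is step 8.

step = 8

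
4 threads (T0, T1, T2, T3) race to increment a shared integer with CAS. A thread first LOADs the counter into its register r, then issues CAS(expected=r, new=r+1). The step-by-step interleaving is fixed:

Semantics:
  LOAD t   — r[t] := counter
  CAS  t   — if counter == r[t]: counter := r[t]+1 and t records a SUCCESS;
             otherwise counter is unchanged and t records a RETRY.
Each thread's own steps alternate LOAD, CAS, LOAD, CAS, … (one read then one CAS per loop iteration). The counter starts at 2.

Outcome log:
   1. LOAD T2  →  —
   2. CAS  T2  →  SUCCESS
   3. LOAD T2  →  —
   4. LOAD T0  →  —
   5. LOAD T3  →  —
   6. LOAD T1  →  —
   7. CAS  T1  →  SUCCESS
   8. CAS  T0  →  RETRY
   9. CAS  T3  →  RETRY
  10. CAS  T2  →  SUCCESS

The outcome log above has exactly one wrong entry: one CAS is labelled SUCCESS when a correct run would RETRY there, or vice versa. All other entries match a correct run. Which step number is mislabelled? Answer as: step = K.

Correct run:
[1] T2.load  rd  (counter 2, T2.r 2)
[2] T2.cas  hit  (counter 3, T2.r 2)
[3] T2.load  rd  (counter 3, T2.r 3)
[4] T0.load  rd  (counter 3, T0.r 3)
[5] T3.load  rd  (counter 3, T3.r 3)
[6] T1.load  rd  (counter 3, T1.r 3)
[7] T1.cas  hit  (counter 4, T1.r 3)
[8] T0.cas  miss  (counter 4, T0.r 3)
[9] T3.cas  miss  (counter 4, T3.r 3)
[10] T2.cas  miss  (counter 4, T2.r 3)
Flip is step 10.

step = 10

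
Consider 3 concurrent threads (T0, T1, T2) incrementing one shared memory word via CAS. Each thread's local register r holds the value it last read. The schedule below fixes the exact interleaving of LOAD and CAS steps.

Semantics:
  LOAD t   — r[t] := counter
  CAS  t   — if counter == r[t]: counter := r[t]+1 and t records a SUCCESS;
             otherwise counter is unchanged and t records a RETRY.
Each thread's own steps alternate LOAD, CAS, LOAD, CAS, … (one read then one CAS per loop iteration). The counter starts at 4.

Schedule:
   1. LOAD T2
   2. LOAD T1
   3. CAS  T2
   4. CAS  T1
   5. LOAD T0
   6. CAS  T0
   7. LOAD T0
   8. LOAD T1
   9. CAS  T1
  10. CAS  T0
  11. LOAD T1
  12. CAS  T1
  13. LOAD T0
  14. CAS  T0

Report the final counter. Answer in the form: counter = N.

counter = 9

   1) LOAD T2:  M=4  r_T2=4
   2) LOAD T1:  M=4  r_T1=4
   3) CAS  T2:  M=5  r_T2=4 ✓
   4) CAS  T1:  M=5  r_T1=4 ✗
   5) LOAD T0:  M=5  r_T0=5
   6) CAS  T0:  M=6  r_T0=5 ✓
   7) LOAD T0:  M=6  r_T0=6
   8) LOAD T1:  M=6  r_T1=6
   9) CAS  T1:  M=7  r_T1=6 ✓
  10) CAS  T0:  M=7  r_T0=6 ✗
  11) LOAD T1:  M=7  r_T1=7
  12) CAS  T1:  M=8  r_T1=7 ✓
  13) LOAD T0:  M=8  r_T0=8
  14) CAS  T0:  M=9  r_T0=8 ✓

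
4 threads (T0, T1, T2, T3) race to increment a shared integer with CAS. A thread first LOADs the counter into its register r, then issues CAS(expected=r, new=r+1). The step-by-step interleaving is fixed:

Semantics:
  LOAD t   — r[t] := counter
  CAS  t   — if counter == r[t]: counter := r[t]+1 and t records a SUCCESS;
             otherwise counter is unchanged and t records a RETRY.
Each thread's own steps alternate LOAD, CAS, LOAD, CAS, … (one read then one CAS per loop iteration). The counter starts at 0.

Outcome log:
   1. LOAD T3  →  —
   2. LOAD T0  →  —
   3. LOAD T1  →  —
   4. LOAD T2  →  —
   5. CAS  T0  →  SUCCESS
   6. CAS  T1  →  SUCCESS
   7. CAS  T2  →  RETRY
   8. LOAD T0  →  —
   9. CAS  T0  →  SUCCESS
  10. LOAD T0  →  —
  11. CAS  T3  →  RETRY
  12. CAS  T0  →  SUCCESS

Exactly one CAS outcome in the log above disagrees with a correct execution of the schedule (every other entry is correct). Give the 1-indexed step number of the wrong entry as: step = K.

step = 6

Correct run:
1. LOAD T3 → mem=0 r[T3]=0 [LOAD]
2. LOAD T0 → mem=0 r[T0]=0 [LOAD]
3. LOAD T1 → mem=0 r[T1]=0 [LOAD]
4. LOAD T2 → mem=0 r[T2]=0 [LOAD]
5. CAS T0 → mem=1 r[T0]=0 [OK]
6. CAS T1 → mem=1 r[T1]=0 [RETRY]
7. CAS T2 → mem=1 r[T2]=0 [RETRY]
8. LOAD T0 → mem=1 r[T0]=1 [LOAD]
9. CAS T0 → mem=2 r[T0]=1 [OK]
10. LOAD T0 → mem=2 r[T0]=2 [LOAD]
11. CAS T3 → mem=2 r[T3]=0 [RETRY]
12. CAS T0 → mem=3 r[T0]=2 [OK]
Log disagrees first at step 6.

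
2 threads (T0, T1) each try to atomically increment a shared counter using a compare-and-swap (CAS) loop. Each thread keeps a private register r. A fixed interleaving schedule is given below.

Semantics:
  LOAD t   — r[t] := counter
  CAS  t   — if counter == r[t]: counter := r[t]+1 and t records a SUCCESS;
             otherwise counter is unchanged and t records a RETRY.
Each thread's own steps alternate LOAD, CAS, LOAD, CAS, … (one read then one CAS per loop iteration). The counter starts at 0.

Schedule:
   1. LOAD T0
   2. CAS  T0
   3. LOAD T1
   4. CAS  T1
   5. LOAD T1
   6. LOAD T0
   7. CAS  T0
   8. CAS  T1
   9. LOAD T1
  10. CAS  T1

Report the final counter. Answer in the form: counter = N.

counter = 4

#1 T0 reads 0
#2 T0 CAS(0→1) writes; counter now 1
#3 T1 reads 1
#4 T1 CAS(1→2) writes; counter now 2
#5 T1 reads 2
#6 T0 reads 2
#7 T0 CAS(2→3) writes; counter now 3
#8 T1 CAS(2→3) fails; counter now 3
#9 T1 reads 3
#10 T1 CAS(3→4) writes; counter now 4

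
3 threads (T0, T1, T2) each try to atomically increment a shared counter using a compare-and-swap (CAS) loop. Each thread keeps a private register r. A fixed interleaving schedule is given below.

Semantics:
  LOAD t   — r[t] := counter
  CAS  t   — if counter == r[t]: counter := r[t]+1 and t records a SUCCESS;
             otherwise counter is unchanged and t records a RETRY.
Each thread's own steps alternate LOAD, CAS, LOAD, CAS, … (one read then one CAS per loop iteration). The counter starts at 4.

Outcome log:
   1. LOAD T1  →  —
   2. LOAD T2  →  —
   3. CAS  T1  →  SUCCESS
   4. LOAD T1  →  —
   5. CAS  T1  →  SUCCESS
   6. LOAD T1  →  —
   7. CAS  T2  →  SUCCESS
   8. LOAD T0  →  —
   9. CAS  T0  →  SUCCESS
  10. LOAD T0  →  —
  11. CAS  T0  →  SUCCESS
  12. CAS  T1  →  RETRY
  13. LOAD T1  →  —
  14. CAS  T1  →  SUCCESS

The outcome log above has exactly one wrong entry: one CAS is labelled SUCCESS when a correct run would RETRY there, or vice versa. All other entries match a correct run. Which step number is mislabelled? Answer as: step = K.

Re-executing:
1. LOAD T1 → mem=4 r[T1]=4 [LOAD]
2. LOAD T2 → mem=4 r[T2]=4 [LOAD]
3. CAS T1 → mem=5 r[T1]=4 [OK]
4. LOAD T1 → mem=5 r[T1]=5 [LOAD]
5. CAS T1 → mem=6 r[T1]=5 [OK]
6. LOAD T1 → mem=6 r[T1]=6 [LOAD]
7. CAS T2 → mem=6 r[T2]=4 [RETRY]
8. LOAD T0 → mem=6 r[T0]=6 [LOAD]
9. CAS T0 → mem=7 r[T0]=6 [OK]
10. LOAD T0 → mem=7 r[T0]=7 [LOAD]
11. CAS T0 → mem=8 r[T0]=7 [OK]
12. CAS T1 → mem=8 r[T1]=6 [RETRY]
13. LOAD T1 → mem=8 r[T1]=8 [LOAD]
14. CAS T1 → mem=9 r[T1]=8 [OK]
Flip is step 7.

step = 7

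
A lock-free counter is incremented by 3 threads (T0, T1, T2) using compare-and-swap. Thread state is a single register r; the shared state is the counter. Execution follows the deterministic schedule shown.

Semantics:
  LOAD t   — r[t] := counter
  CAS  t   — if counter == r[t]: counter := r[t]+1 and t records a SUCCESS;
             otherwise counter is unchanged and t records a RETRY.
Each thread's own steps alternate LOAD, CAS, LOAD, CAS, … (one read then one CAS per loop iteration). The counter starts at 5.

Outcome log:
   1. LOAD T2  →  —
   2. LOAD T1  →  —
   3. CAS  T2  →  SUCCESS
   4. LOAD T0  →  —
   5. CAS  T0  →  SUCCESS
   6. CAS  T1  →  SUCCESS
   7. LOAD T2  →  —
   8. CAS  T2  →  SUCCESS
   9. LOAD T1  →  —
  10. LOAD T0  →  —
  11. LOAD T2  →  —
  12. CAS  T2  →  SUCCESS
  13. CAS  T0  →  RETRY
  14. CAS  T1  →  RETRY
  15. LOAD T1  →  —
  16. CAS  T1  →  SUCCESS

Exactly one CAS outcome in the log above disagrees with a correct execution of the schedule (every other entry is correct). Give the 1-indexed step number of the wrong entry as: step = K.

Re-executing:
[1] T2.load  rd  (counter 5, T2.r 5)
[2] T1.load  rd  (counter 5, T1.r 5)
[3] T2.cas  hit  (counter 6, T2.r 5)
[4] T0.load  rd  (counter 6, T0.r 6)
[5] T0.cas  hit  (counter 7, T0.r 6)
[6] T1.cas  miss  (counter 7, T1.r 5)
[7] T2.load  rd  (counter 7, T2.r 7)
[8] T2.cas  hit  (counter 8, T2.r 7)
[9] T1.load  rd  (counter 8, T1.r 8)
[10] T0.load  rd  (counter 8, T0.r 8)
[11] T2.load  rd  (counter 8, T2.r 8)
[12] T2.cas  hit  (counter 9, T2.r 8)
[13] T0.cas  miss  (counter 9, T0.r 8)
[14] T1.cas  miss  (counter 9, T1.r 8)
[15] T1.load  rd  (counter 9, T1.r 9)
[16] T1.cas  hit  (counter 10, T1.r 9)
Log disagrees first at step 6.

step = 6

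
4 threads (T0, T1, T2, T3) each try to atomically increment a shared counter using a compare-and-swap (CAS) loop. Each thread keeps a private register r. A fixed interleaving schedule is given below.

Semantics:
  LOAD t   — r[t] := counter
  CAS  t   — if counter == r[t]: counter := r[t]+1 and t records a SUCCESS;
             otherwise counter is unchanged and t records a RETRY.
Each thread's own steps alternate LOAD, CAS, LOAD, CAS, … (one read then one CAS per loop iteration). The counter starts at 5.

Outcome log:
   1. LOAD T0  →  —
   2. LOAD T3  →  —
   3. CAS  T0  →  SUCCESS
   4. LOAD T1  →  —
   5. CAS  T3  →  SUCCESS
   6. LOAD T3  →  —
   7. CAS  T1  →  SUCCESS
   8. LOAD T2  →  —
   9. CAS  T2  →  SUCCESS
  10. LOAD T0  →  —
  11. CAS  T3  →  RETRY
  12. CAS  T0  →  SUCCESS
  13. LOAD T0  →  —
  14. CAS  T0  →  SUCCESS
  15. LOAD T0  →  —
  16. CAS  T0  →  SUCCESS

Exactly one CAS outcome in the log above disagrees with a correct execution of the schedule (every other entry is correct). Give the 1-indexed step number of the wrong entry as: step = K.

Reference trace:
T0 LOAD — after: cnt=5, r=5 — load
T3 LOAD — after: cnt=5, r=5 — load
T0 CAS — after: cnt=6, r=5 — ok
T1 LOAD — after: cnt=6, r=6 — load
T3 CAS — after: cnt=6, r=5 — retry
T3 LOAD — after: cnt=6, r=6 — load
T1 CAS — after: cnt=7, r=6 — ok
T2 LOAD — after: cnt=7, r=7 — load
T2 CAS — after: cnt=8, r=7 — ok
T0 LOAD — after: cnt=8, r=8 — load
T3 CAS — after: cnt=8, r=6 — retry
T0 CAS — after: cnt=9, r=8 — ok
T0 LOAD — after: cnt=9, r=9 — load
T0 CAS — after: cnt=10, r=9 — ok
T0 LOAD — after: cnt=10, r=10 — load
T0 CAS — after: cnt=11, r=10 — ok
Log disagrees first at step 5.

step = 5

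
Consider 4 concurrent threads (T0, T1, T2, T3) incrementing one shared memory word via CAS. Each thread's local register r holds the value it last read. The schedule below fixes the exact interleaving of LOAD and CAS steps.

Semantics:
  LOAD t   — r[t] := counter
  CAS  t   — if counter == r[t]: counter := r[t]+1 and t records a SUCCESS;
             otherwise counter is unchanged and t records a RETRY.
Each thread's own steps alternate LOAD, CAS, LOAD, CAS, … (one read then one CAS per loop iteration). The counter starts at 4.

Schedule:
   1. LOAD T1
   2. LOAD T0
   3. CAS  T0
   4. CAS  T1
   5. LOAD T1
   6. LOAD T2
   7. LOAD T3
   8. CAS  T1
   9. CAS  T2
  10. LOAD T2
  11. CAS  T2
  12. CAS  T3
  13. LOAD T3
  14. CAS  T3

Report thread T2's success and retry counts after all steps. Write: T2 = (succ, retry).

[1] T1.load  rd  (counter 4, T1.r 4)
[2] T0.load  rd  (counter 4, T0.r 4)
[3] T0.cas  hit  (counter 5, T0.r 4)
[4] T1.cas  miss  (counter 5, T1.r 4)
[5] T1.load  rd  (counter 5, T1.r 5)
[6] T2.load  rd  (counter 5, T2.r 5)
[7] T3.load  rd  (counter 5, T3.r 5)
[8] T1.cas  hit  (counter 6, T1.r 5)
[9] T2.cas  miss  (counter 6, T2.r 5)
[10] T2.load  rd  (counter 6, T2.r 6)
[11] T2.cas  hit  (counter 7, T2.r 6)
[12] T3.cas  miss  (counter 7, T3.r 5)
[13] T3.load  rd  (counter 7, T3.r 7)
[14] T3.cas  hit  (counter 8, T3.r 7)

T2 = (1, 1)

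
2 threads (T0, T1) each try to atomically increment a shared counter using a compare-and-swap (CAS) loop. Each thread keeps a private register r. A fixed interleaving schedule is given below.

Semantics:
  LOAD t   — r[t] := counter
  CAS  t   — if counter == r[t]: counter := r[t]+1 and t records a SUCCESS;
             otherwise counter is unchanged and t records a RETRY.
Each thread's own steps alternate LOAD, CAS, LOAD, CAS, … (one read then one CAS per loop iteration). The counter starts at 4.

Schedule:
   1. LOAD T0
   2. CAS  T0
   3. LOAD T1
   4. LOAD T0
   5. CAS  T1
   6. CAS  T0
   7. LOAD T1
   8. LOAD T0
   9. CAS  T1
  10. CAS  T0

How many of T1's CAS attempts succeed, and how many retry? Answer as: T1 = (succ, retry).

1. LOAD T0 → mem=4 r[T0]=4 [LOAD]
2. CAS T0 → mem=5 r[T0]=4 [OK]
3. LOAD T1 → mem=5 r[T1]=5 [LOAD]
4. LOAD T0 → mem=5 r[T0]=5 [LOAD]
5. CAS T1 → mem=6 r[T1]=5 [OK]
6. CAS T0 → mem=6 r[T0]=5 [RETRY]
7. LOAD T1 → mem=6 r[T1]=6 [LOAD]
8. LOAD T0 → mem=6 r[T0]=6 [LOAD]
9. CAS T1 → mem=7 r[T1]=6 [OK]
10. CAS T0 → mem=7 r[T0]=6 [RETRY]

T1 = (2, 0)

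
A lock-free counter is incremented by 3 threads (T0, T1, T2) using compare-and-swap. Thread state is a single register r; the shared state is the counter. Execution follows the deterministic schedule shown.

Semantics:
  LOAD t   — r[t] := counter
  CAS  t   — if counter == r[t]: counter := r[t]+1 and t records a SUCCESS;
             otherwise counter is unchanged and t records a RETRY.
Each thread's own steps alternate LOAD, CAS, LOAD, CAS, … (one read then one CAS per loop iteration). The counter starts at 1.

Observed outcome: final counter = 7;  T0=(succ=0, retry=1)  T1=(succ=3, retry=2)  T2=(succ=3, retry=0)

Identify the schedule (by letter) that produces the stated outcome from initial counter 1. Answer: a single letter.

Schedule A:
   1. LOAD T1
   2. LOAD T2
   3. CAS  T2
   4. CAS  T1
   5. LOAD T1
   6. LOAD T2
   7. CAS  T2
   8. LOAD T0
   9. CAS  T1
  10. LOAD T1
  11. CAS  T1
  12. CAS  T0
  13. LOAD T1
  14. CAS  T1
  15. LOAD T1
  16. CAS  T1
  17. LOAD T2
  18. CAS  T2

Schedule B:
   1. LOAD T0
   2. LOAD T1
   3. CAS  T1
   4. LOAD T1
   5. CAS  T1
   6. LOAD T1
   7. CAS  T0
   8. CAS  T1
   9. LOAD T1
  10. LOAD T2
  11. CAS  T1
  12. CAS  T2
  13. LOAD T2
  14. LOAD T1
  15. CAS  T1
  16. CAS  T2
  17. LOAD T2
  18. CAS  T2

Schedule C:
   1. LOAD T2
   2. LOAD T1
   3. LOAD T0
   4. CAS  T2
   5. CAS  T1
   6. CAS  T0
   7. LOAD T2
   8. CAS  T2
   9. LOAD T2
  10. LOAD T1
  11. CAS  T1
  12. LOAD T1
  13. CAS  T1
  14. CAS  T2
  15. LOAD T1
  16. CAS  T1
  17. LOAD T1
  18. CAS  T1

Simulating candidate A:
T1 LOAD — after: cnt=1, r=1 — load
T2 LOAD — after: cnt=1, r=1 — load
T2 CAS — after: cnt=2, r=1 — ok
T1 CAS — after: cnt=2, r=1 — retry
T1 LOAD — after: cnt=2, r=2 — load
T2 LOAD — after: cnt=2, r=2 — load
T2 CAS — after: cnt=3, r=2 — ok
T0 LOAD — after: cnt=3, r=3 — load
T1 CAS — after: cnt=3, r=2 — retry
T1 LOAD — after: cnt=3, r=3 — load
T1 CAS — after: cnt=4, r=3 — ok
T0 CAS — after: cnt=4, r=3 — retry
T1 LOAD — after: cnt=4, r=4 — load
T1 CAS — after: cnt=5, r=4 — ok
T1 LOAD — after: cnt=5, r=5 — load
T1 CAS — after: cnt=6, r=5 — ok
T2 LOAD — after: cnt=6, r=6 — load
T2 CAS — after: cnt=7, r=6 — ok

A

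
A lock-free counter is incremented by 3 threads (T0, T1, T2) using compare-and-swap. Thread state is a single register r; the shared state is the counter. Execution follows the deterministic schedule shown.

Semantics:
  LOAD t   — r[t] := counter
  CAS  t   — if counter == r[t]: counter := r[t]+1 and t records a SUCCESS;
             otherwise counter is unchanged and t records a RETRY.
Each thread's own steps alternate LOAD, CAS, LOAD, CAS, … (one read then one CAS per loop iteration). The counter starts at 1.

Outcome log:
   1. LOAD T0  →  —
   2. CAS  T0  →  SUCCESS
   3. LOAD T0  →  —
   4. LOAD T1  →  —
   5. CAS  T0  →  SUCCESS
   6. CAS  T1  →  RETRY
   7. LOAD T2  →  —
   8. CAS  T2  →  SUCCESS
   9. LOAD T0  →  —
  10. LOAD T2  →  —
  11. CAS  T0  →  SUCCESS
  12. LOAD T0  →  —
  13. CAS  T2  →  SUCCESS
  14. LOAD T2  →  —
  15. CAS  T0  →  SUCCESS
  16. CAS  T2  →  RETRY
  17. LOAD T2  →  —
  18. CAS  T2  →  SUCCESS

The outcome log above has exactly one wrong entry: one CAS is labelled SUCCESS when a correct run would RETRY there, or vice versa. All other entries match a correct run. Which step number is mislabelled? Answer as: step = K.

Correct run:
T0 LOAD — after: cnt=1, r=1 — load
T0 CAS — after: cnt=2, r=1 — ok
T0 LOAD — after: cnt=2, r=2 — load
T1 LOAD — after: cnt=2, r=2 — load
T0 CAS — after: cnt=3, r=2 — ok
T1 CAS — after: cnt=3, r=2 — retry
T2 LOAD — after: cnt=3, r=3 — load
T2 CAS — after: cnt=4, r=3 — ok
T0 LOAD — after: cnt=4, r=4 — load
T2 LOAD — after: cnt=4, r=4 — load
T0 CAS — after: cnt=5, r=4 — ok
T0 LOAD — after: cnt=5, r=5 — load
T2 CAS — after: cnt=5, r=4 — retry
T2 LOAD — after: cnt=5, r=5 — load
T0 CAS — after: cnt=6, r=5 — ok
T2 CAS — after: cnt=6, r=5 — retry
T2 LOAD — after: cnt=6, r=6 — load
T2 CAS — after: cnt=7, r=6 — ok
Log disagrees first at step 13.

step = 13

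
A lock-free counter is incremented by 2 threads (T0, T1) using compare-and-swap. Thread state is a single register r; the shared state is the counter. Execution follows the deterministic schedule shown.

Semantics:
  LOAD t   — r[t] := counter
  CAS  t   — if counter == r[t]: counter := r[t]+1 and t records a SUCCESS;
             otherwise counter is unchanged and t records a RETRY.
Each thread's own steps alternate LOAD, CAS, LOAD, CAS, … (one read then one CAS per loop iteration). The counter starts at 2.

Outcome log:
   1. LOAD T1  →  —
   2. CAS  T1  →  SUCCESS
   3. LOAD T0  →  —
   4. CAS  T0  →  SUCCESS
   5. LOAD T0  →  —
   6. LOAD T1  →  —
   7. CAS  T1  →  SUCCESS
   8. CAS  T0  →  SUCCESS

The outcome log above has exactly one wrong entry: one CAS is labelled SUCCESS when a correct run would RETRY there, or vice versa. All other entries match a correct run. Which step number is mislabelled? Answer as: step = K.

Re-executing:
step 1: T1 LOAD ⇒ load; ctr=2 reg=2
step 2: T1 CAS ⇒ ok; ctr=3 reg=2
step 3: T0 LOAD ⇒ load; ctr=3 reg=3
step 4: T0 CAS ⇒ ok; ctr=4 reg=3
step 5: T0 LOAD ⇒ load; ctr=4 reg=4
step 6: T1 LOAD ⇒ load; ctr=4 reg=4
step 7: T1 CAS ⇒ ok; ctr=5 reg=4
step 8: T0 CAS ⇒ retry; ctr=5 reg=4
Flip is step 8.

step = 8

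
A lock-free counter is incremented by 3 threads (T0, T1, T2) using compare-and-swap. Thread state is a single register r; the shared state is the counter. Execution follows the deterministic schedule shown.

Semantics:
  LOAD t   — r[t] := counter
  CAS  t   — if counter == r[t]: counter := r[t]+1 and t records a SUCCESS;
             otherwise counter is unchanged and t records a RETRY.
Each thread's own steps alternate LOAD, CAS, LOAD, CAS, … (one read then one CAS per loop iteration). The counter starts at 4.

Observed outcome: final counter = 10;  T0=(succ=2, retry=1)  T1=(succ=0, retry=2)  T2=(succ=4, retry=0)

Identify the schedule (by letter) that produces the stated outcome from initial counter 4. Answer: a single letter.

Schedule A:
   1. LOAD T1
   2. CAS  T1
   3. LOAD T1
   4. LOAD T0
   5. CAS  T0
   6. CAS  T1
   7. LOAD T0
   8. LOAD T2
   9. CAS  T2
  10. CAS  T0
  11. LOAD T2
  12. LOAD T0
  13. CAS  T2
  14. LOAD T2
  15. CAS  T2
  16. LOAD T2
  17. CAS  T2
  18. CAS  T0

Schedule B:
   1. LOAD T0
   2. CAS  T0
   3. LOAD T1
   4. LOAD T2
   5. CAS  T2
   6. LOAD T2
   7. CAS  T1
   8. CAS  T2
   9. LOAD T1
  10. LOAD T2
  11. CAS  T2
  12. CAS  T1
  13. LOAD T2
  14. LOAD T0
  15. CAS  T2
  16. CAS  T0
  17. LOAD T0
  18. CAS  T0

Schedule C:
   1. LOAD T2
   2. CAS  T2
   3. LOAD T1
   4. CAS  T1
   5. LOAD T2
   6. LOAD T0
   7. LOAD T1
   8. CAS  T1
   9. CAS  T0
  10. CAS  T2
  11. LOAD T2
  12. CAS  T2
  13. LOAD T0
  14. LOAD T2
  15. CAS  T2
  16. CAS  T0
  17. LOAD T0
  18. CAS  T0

Tracing schedule B:
#1 T0 reads 4
#2 T0 CAS(4→5) writes; counter now 5
#3 T1 reads 5
#4 T2 reads 5
#5 T2 CAS(5→6) writes; counter now 6
#6 T2 reads 6
#7 T1 CAS(5→6) fails; counter now 6
#8 T2 CAS(6→7) writes; counter now 7
#9 T1 reads 7
#10 T2 reads 7
#11 T2 CAS(7→8) writes; counter now 8
#12 T1 CAS(7→8) fails; counter now 8
#13 T2 reads 8
#14 T0 reads 8
#15 T2 CAS(8→9) writes; counter now 9
#16 T0 CAS(8→9) fails; counter now 9
#17 T0 reads 9
#18 T0 CAS(9→10) writes; counter now 10

B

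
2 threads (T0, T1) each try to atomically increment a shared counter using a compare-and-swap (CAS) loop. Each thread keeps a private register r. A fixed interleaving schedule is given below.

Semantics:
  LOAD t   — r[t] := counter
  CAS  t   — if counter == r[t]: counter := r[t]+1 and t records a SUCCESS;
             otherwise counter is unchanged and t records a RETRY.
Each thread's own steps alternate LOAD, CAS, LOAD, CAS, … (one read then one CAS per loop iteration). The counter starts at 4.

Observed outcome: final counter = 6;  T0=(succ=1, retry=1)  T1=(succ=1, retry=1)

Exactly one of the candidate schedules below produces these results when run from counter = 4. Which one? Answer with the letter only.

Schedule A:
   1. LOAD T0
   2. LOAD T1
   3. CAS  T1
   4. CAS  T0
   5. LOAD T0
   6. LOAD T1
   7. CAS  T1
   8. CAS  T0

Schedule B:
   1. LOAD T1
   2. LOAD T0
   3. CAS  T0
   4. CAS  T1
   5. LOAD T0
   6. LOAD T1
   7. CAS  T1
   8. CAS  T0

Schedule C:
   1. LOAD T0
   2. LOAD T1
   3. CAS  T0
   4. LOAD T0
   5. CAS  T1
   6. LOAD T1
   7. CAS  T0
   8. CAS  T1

B

Simulating candidate B:
step 1: T1 LOAD ⇒ load; ctr=4 reg=4
step 2: T0 LOAD ⇒ load; ctr=4 reg=4
step 3: T0 CAS ⇒ ok; ctr=5 reg=4
step 4: T1 CAS ⇒ retry; ctr=5 reg=4
step 5: T0 LOAD ⇒ load; ctr=5 reg=5
step 6: T1 LOAD ⇒ load; ctr=5 reg=5
step 7: T1 CAS ⇒ ok; ctr=6 reg=5
step 8: T0 CAS ⇒ retry; ctr=6 reg=5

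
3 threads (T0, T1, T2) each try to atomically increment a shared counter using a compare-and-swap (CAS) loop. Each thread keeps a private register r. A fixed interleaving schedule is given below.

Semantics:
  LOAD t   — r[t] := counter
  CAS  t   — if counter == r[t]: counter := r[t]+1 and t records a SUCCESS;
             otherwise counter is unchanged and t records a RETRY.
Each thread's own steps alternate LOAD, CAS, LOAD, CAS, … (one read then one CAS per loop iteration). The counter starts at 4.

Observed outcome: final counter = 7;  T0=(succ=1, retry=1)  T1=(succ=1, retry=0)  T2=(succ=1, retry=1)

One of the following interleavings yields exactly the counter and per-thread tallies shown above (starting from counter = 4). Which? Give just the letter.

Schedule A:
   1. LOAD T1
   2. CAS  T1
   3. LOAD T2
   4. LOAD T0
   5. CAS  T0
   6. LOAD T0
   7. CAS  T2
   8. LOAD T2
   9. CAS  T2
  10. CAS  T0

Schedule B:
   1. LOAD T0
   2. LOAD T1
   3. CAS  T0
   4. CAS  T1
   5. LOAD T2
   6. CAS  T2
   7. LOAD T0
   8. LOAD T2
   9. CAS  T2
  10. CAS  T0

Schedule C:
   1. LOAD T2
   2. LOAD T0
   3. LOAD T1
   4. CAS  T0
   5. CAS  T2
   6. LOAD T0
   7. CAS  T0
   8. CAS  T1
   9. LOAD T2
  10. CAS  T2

A

Simulating candidate A:
T1 LOAD — after: cnt=4, r=4 — load
T1 CAS — after: cnt=5, r=4 — ok
T2 LOAD — after: cnt=5, r=5 — load
T0 LOAD — after: cnt=5, r=5 — load
T0 CAS — after: cnt=6, r=5 — ok
T0 LOAD — after: cnt=6, r=6 — load
T2 CAS — after: cnt=6, r=5 — retry
T2 LOAD — after: cnt=6, r=6 — load
T2 CAS — after: cnt=7, r=6 — ok
T0 CAS — after: cnt=7, r=6 — retry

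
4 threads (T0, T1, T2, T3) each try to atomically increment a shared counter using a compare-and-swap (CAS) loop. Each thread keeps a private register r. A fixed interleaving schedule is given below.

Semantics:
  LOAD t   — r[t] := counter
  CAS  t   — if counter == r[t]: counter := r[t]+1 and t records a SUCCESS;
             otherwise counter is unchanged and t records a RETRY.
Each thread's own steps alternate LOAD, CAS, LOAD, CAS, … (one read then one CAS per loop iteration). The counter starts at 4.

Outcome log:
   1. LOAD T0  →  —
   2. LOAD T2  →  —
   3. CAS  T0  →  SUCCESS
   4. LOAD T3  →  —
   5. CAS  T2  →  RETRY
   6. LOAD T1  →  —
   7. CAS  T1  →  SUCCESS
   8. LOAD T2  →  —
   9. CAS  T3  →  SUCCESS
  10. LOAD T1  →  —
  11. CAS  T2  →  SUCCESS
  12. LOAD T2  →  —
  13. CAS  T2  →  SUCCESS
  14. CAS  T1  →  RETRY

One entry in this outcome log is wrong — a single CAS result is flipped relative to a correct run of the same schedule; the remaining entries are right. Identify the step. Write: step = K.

Reference trace:
   1) LOAD T0:  M=4  r_T0=4
   2) LOAD T2:  M=4  r_T2=4
   3) CAS  T0:  M=5  r_T0=4 ✓
   4) LOAD T3:  M=5  r_T3=5
   5) CAS  T2:  M=5  r_T2=4 ✗
   6) LOAD T1:  M=5  r_T1=5
   7) CAS  T1:  M=6  r_T1=5 ✓
   8) LOAD T2:  M=6  r_T2=6
   9) CAS  T3:  M=6  r_T3=5 ✗
  10) LOAD T1:  M=6  r_T1=6
  11) CAS  T2:  M=7  r_T2=6 ✓
  12) LOAD T2:  M=7  r_T2=7
  13) CAS  T2:  M=8  r_T2=7 ✓
  14) CAS  T1:  M=8  r_T1=6 ✗
Flip is step 9.

step = 9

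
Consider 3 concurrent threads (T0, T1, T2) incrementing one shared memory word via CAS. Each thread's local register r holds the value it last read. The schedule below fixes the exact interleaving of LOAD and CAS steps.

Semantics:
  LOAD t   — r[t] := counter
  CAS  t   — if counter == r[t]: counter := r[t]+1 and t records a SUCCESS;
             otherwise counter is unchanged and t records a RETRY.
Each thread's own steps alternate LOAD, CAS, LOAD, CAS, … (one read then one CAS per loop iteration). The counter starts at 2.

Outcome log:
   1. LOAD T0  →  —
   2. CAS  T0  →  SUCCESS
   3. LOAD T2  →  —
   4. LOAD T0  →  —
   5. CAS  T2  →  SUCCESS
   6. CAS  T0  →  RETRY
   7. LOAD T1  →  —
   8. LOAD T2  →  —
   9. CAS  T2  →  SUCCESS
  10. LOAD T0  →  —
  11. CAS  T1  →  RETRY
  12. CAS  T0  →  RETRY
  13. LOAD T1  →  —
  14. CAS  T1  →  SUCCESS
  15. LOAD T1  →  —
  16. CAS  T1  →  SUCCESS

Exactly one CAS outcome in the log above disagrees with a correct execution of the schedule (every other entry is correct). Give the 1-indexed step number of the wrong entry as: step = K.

step = 12

Re-executing:
T0 LOAD — after: cnt=2, r=2 — load
T0 CAS — after: cnt=3, r=2 — ok
T2 LOAD — after: cnt=3, r=3 — load
T0 LOAD — after: cnt=3, r=3 — load
T2 CAS — after: cnt=4, r=3 — ok
T0 CAS — after: cnt=4, r=3 — retry
T1 LOAD — after: cnt=4, r=4 — load
T2 LOAD — after: cnt=4, r=4 — load
T2 CAS — after: cnt=5, r=4 — ok
T0 LOAD — after: cnt=5, r=5 — load
T1 CAS — after: cnt=5, r=4 — retry
T0 CAS — after: cnt=6, r=5 — ok
T1 LOAD — after: cnt=6, r=6 — load
T1 CAS — after: cnt=7, r=6 — ok
T1 LOAD — after: cnt=7, r=7 — load
T1 CAS — after: cnt=8, r=7 — ok
Flip is step 12.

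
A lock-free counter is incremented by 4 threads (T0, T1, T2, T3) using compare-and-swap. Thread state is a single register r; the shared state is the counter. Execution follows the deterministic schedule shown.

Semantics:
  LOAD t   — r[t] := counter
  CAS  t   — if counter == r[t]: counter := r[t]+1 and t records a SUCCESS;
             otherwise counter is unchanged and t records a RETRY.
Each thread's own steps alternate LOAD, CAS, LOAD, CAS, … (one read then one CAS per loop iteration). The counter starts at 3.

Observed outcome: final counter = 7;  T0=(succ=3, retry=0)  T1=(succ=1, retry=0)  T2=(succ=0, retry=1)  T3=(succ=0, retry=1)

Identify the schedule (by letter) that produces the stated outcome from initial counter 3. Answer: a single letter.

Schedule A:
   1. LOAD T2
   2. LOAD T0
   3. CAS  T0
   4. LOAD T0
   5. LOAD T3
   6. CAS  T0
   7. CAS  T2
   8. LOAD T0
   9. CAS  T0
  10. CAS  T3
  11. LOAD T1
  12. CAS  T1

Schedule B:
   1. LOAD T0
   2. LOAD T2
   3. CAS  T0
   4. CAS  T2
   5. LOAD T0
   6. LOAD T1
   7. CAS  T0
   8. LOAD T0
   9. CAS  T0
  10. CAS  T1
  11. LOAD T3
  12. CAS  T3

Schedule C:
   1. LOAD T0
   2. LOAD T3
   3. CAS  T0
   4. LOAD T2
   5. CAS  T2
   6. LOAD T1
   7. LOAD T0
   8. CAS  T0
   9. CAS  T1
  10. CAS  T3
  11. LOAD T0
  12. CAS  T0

A

Run A:
1. LOAD T2 → mem=3 r[T2]=3 [LOAD]
2. LOAD T0 → mem=3 r[T0]=3 [LOAD]
3. CAS T0 → mem=4 r[T0]=3 [OK]
4. LOAD T0 → mem=4 r[T0]=4 [LOAD]
5. LOAD T3 → mem=4 r[T3]=4 [LOAD]
6. CAS T0 → mem=5 r[T0]=4 [OK]
7. CAS T2 → mem=5 r[T2]=3 [RETRY]
8. LOAD T0 → mem=5 r[T0]=5 [LOAD]
9. CAS T0 → mem=6 r[T0]=5 [OK]
10. CAS T3 → mem=6 r[T3]=4 [RETRY]
11. LOAD T1 → mem=6 r[T1]=6 [LOAD]
12. CAS T1 → mem=7 r[T1]=6 [OK]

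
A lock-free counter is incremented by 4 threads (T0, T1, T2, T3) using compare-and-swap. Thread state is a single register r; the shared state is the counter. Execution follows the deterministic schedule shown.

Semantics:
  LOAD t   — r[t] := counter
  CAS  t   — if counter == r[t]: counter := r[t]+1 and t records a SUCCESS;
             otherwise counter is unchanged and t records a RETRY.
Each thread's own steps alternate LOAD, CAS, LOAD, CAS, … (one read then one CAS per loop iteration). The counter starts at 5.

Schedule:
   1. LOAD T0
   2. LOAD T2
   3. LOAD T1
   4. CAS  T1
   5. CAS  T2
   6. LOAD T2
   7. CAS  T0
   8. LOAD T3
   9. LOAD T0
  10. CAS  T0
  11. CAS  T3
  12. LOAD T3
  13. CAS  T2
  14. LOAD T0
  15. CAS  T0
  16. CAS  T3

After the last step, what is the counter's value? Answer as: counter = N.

T0 LOAD — after: cnt=5, r=5 — load
T2 LOAD — after: cnt=5, r=5 — load
T1 LOAD — after: cnt=5, r=5 — load
T1 CAS — after: cnt=6, r=5 — ok
T2 CAS — after: cnt=6, r=5 — retry
T2 LOAD — after: cnt=6, r=6 — load
T0 CAS — after: cnt=6, r=5 — retry
T3 LOAD — after: cnt=6, r=6 — load
T0 LOAD — after: cnt=6, r=6 — load
T0 CAS — after: cnt=7, r=6 — ok
T3 CAS — after: cnt=7, r=6 — retry
T3 LOAD — after: cnt=7, r=7 — load
T2 CAS — after: cnt=7, r=6 — retry
T0 LOAD — after: cnt=7, r=7 — load
T0 CAS — after: cnt=8, r=7 — ok
T3 CAS — after: cnt=8, r=7 — retry

counter = 8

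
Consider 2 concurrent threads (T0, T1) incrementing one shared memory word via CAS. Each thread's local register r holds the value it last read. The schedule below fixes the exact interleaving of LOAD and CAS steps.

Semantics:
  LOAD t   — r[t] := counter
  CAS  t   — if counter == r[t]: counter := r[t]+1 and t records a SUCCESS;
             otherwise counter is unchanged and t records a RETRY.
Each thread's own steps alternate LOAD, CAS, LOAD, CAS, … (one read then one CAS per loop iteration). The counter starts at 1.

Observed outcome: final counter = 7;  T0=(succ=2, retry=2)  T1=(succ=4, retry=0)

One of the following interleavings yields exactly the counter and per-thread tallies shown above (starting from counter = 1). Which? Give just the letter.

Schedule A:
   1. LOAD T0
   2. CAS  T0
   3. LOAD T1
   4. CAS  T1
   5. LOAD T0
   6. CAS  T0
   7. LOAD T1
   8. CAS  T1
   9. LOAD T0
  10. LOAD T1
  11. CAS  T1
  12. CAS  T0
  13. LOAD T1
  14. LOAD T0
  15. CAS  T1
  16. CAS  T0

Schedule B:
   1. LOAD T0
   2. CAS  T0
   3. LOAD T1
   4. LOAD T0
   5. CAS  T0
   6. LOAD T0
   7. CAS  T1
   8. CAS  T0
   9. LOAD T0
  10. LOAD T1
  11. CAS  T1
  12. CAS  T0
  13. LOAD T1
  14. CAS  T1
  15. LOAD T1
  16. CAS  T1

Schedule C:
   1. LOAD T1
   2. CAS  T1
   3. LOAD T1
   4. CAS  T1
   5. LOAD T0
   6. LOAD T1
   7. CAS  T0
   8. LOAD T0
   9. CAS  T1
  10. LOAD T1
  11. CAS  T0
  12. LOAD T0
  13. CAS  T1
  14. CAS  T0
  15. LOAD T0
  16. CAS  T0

Simulating candidate A:
   1) LOAD T0:  M=1  r_T0=1
   2) CAS  T0:  M=2  r_T0=1 ✓
   3) LOAD T1:  M=2  r_T1=2
   4) CAS  T1:  M=3  r_T1=2 ✓
   5) LOAD T0:  M=3  r_T0=3
   6) CAS  T0:  M=4  r_T0=3 ✓
   7) LOAD T1:  M=4  r_T1=4
   8) CAS  T1:  M=5  r_T1=4 ✓
   9) LOAD T0:  M=5  r_T0=5
  10) LOAD T1:  M=5  r_T1=5
  11) CAS  T1:  M=6  r_T1=5 ✓
  12) CAS  T0:  M=6  r_T0=5 ✗
  13) LOAD T1:  M=6  r_T1=6
  14) LOAD T0:  M=6  r_T0=6
  15) CAS  T1:  M=7  r_T1=6 ✓
  16) CAS  T0:  M=7  r_T0=6 ✗

A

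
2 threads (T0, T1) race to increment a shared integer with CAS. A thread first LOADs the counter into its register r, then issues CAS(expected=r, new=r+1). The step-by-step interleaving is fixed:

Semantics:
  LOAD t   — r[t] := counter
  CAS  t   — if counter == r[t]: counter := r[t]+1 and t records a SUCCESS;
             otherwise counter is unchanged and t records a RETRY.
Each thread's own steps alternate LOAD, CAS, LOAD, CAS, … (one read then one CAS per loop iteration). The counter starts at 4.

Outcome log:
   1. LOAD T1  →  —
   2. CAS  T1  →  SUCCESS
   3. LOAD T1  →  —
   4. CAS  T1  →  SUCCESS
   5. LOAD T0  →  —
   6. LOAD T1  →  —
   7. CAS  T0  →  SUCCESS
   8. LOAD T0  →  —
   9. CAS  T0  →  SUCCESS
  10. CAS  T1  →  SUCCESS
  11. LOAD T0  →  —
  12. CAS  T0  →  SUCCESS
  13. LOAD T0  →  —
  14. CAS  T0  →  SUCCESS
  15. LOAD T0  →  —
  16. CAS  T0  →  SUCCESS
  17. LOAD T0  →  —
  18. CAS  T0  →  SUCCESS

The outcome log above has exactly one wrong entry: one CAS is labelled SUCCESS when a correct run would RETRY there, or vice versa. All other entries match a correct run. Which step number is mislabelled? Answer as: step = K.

step = 10

Re-executing:
T1 LOAD — after: cnt=4, r=4 — load
T1 CAS — after: cnt=5, r=4 — ok
T1 LOAD — after: cnt=5, r=5 — load
T1 CAS — after: cnt=6, r=5 — ok
T0 LOAD — after: cnt=6, r=6 — load
T1 LOAD — after: cnt=6, r=6 — load
T0 CAS — after: cnt=7, r=6 — ok
T0 LOAD — after: cnt=7, r=7 — load
T0 CAS — after: cnt=8, r=7 — ok
T1 CAS — after: cnt=8, r=6 — retry
T0 LOAD — after: cnt=8, r=8 — load
T0 CAS — after: cnt=9, r=8 — ok
T0 LOAD — after: cnt=9, r=9 — load
T0 CAS — after: cnt=10, r=9 — ok
T0 LOAD — after: cnt=10, r=10 — load
T0 CAS — after: cnt=11, r=10 — ok
T0 LOAD — after: cnt=11, r=11 — load
T0 CAS — after: cnt=12, r=11 — ok
Log disagrees first at step 10.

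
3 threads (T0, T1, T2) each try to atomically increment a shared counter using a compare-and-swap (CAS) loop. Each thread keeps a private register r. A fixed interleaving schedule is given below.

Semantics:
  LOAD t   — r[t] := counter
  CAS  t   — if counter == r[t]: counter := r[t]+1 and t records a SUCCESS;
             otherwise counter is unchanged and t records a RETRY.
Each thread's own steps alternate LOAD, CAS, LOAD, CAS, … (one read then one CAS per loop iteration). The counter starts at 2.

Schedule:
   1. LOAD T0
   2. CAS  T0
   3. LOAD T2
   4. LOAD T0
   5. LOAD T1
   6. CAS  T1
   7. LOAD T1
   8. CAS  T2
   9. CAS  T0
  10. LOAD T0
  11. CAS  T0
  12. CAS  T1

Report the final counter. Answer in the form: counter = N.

   1) LOAD T0:  M=2  r_T0=2
   2) CAS  T0:  M=3  r_T0=2 ✓
   3) LOAD T2:  M=3  r_T2=3
   4) LOAD T0:  M=3  r_T0=3
   5) LOAD T1:  M=3  r_T1=3
   6) CAS  T1:  M=4  r_T1=3 ✓
   7) LOAD T1:  M=4  r_T1=4
   8) CAS  T2:  M=4  r_T2=3 ✗
   9) CAS  T0:  M=4  r_T0=3 ✗
  10) LOAD T0:  M=4  r_T0=4
  11) CAS  T0:  M=5  r_T0=4 ✓
  12) CAS  T1:  M=5  r_T1=4 ✗

counter = 5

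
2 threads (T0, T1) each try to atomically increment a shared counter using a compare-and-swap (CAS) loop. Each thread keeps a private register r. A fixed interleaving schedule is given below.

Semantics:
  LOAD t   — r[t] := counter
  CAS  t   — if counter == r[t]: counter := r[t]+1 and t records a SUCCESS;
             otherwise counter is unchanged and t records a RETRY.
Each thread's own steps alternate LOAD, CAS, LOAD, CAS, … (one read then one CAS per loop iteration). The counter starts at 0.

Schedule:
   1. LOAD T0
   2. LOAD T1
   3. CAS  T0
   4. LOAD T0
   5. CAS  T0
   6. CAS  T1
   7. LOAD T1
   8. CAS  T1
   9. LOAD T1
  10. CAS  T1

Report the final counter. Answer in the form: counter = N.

counter = 4

1. LOAD T0 → mem=0 r[T0]=0 [LOAD]
2. LOAD T1 → mem=0 r[T1]=0 [LOAD]
3. CAS T0 → mem=1 r[T0]=0 [OK]
4. LOAD T0 → mem=1 r[T0]=1 [LOAD]
5. CAS T0 → mem=2 r[T0]=1 [OK]
6. CAS T1 → mem=2 r[T1]=0 [RETRY]
7. LOAD T1 → mem=2 r[T1]=2 [LOAD]
8. CAS T1 → mem=3 r[T1]=2 [OK]
9. LOAD T1 → mem=3 r[T1]=3 [LOAD]
10. CAS T1 → mem=4 r[T1]=3 [OK]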